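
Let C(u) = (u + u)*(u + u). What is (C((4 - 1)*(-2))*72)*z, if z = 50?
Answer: 518400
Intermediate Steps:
C(u) = 4*u² (C(u) = (2*u)*(2*u) = 4*u²)
(C((4 - 1)*(-2))*72)*z = ((4*((4 - 1)*(-2))²)*72)*50 = ((4*(3*(-2))²)*72)*50 = ((4*(-6)²)*72)*50 = ((4*36)*72)*50 = (144*72)*50 = 10368*50 = 518400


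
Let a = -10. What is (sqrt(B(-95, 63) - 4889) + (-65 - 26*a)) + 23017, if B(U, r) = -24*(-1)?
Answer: 23212 + I*sqrt(4865) ≈ 23212.0 + 69.75*I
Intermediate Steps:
B(U, r) = 24
(sqrt(B(-95, 63) - 4889) + (-65 - 26*a)) + 23017 = (sqrt(24 - 4889) + (-65 - 26*(-10))) + 23017 = (sqrt(-4865) + (-65 + 260)) + 23017 = (I*sqrt(4865) + 195) + 23017 = (195 + I*sqrt(4865)) + 23017 = 23212 + I*sqrt(4865)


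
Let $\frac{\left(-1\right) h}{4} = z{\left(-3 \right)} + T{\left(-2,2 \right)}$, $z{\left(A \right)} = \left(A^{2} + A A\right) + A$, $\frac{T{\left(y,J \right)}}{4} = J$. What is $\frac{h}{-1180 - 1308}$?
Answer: $\frac{23}{622} \approx 0.036977$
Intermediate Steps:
$T{\left(y,J \right)} = 4 J$
$z{\left(A \right)} = A + 2 A^{2}$ ($z{\left(A \right)} = \left(A^{2} + A^{2}\right) + A = 2 A^{2} + A = A + 2 A^{2}$)
$h = -92$ ($h = - 4 \left(- 3 \left(1 + 2 \left(-3\right)\right) + 4 \cdot 2\right) = - 4 \left(- 3 \left(1 - 6\right) + 8\right) = - 4 \left(\left(-3\right) \left(-5\right) + 8\right) = - 4 \left(15 + 8\right) = \left(-4\right) 23 = -92$)
$\frac{h}{-1180 - 1308} = \frac{1}{-1180 - 1308} \left(-92\right) = \frac{1}{-2488} \left(-92\right) = \left(- \frac{1}{2488}\right) \left(-92\right) = \frac{23}{622}$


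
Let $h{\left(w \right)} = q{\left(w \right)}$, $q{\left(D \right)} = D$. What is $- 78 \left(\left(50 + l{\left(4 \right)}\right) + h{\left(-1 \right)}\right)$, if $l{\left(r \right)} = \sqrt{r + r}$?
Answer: $-3822 - 156 \sqrt{2} \approx -4042.6$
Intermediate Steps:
$l{\left(r \right)} = \sqrt{2} \sqrt{r}$ ($l{\left(r \right)} = \sqrt{2 r} = \sqrt{2} \sqrt{r}$)
$h{\left(w \right)} = w$
$- 78 \left(\left(50 + l{\left(4 \right)}\right) + h{\left(-1 \right)}\right) = - 78 \left(\left(50 + \sqrt{2} \sqrt{4}\right) - 1\right) = - 78 \left(\left(50 + \sqrt{2} \cdot 2\right) - 1\right) = - 78 \left(\left(50 + 2 \sqrt{2}\right) - 1\right) = - 78 \left(49 + 2 \sqrt{2}\right) = -3822 - 156 \sqrt{2}$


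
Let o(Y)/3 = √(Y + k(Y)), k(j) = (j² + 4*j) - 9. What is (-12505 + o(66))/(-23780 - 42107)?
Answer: 305/1607 - 3*√4677/65887 ≈ 0.18668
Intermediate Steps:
k(j) = -9 + j² + 4*j
o(Y) = 3*√(-9 + Y² + 5*Y) (o(Y) = 3*√(Y + (-9 + Y² + 4*Y)) = 3*√(-9 + Y² + 5*Y))
(-12505 + o(66))/(-23780 - 42107) = (-12505 + 3*√(-9 + 66² + 5*66))/(-23780 - 42107) = (-12505 + 3*√(-9 + 4356 + 330))/(-65887) = (-12505 + 3*√4677)*(-1/65887) = 305/1607 - 3*√4677/65887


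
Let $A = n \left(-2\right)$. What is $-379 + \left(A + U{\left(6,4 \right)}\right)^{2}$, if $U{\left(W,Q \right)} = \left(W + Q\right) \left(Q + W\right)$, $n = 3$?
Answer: $8457$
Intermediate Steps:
$A = -6$ ($A = 3 \left(-2\right) = -6$)
$U{\left(W,Q \right)} = \left(Q + W\right)^{2}$ ($U{\left(W,Q \right)} = \left(Q + W\right) \left(Q + W\right) = \left(Q + W\right)^{2}$)
$-379 + \left(A + U{\left(6,4 \right)}\right)^{2} = -379 + \left(-6 + \left(4 + 6\right)^{2}\right)^{2} = -379 + \left(-6 + 10^{2}\right)^{2} = -379 + \left(-6 + 100\right)^{2} = -379 + 94^{2} = -379 + 8836 = 8457$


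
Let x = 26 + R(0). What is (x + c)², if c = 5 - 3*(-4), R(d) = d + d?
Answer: 1849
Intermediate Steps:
R(d) = 2*d
c = 17 (c = 5 + 12 = 17)
x = 26 (x = 26 + 2*0 = 26 + 0 = 26)
(x + c)² = (26 + 17)² = 43² = 1849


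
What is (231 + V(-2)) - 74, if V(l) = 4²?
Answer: 173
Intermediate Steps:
V(l) = 16
(231 + V(-2)) - 74 = (231 + 16) - 74 = 247 - 74 = 173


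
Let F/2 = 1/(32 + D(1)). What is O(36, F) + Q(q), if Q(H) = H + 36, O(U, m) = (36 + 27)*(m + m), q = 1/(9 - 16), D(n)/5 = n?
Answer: 11051/259 ≈ 42.668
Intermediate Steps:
D(n) = 5*n
F = 2/37 (F = 2/(32 + 5*1) = 2/(32 + 5) = 2/37 ≈ 0.054054)
q = -1/7 (q = 1/(-7) = -1/7 ≈ -0.14286)
O(U, m) = 126*m (O(U, m) = 63*(2*m) = 126*m)
Q(H) = 36 + H
O(36, F) + Q(q) = 126*(2/37) + (36 - 1/7) = 252/37 + 251/7 = 11051/259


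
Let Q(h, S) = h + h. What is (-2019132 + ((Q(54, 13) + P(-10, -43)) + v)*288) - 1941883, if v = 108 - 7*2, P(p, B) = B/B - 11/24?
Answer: -3902683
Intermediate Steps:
P(p, B) = 13/24 (P(p, B) = 1 - 11*1/24 = 1 - 11/24 = 13/24)
Q(h, S) = 2*h
v = 94 (v = 108 - 1*14 = 108 - 14 = 94)
(-2019132 + ((Q(54, 13) + P(-10, -43)) + v)*288) - 1941883 = (-2019132 + ((2*54 + 13/24) + 94)*288) - 1941883 = (-2019132 + ((108 + 13/24) + 94)*288) - 1941883 = (-2019132 + (2605/24 + 94)*288) - 1941883 = (-2019132 + (4861/24)*288) - 1941883 = (-2019132 + 58332) - 1941883 = -1960800 - 1941883 = -3902683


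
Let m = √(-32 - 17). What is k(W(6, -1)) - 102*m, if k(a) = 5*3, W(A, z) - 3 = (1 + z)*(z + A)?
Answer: 15 - 714*I ≈ 15.0 - 714.0*I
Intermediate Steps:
m = 7*I (m = √(-49) = 7*I ≈ 7.0*I)
W(A, z) = 3 + (1 + z)*(A + z) (W(A, z) = 3 + (1 + z)*(z + A) = 3 + (1 + z)*(A + z))
k(a) = 15
k(W(6, -1)) - 102*m = 15 - 714*I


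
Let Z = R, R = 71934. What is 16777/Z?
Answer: 883/3786 ≈ 0.23323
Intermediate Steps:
Z = 71934
16777/Z = 16777/71934 = 16777*(1/71934) = 883/3786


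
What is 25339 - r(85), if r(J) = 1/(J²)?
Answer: 183074274/7225 ≈ 25339.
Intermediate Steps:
r(J) = J⁻²
25339 - r(85) = 25339 - 1/85² = 25339 - 1*1/7225 = 25339 - 1/7225 = 183074274/7225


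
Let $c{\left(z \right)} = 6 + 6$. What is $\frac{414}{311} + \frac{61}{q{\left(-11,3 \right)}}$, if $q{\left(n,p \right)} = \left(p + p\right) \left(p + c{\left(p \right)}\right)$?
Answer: $\frac{56231}{27990} \approx 2.009$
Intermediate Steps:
$c{\left(z \right)} = 12$
$q{\left(n,p \right)} = 2 p \left(12 + p\right)$ ($q{\left(n,p \right)} = \left(p + p\right) \left(p + 12\right) = 2 p \left(12 + p\right)$)
$\frac{414}{311} + \frac{61}{q{\left(-11,3 \right)}} = \frac{414}{311} + \frac{61}{2 \cdot 3 \left(12 + 3\right)} = 414 \cdot \frac{1}{311} + \frac{61}{2 \cdot 3 \cdot 15} = \frac{414}{311} + \frac{61}{90} = \frac{56231}{27990}$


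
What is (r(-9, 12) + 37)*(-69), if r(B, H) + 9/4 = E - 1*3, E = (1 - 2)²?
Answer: -9039/4 ≈ -2259.8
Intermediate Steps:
E = 1 (E = (-1)² = 1)
r(B, H) = -17/4 (r(B, H) = -9/4 + (1 - 1*3) = -9/4 + (1 - 3) = -9/4 - 2 = -17/4)
(r(-9, 12) + 37)*(-69) = (-17/4 + 37)*(-69) = (131/4)*(-69) = -9039/4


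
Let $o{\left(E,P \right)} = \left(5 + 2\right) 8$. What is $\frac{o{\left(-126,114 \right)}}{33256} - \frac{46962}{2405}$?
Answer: $- \frac{195204199}{9997585} \approx -19.525$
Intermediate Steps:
$o{\left(E,P \right)} = 56$ ($o{\left(E,P \right)} = 7 \cdot 8 = 56$)
$\frac{o{\left(-126,114 \right)}}{33256} - \frac{46962}{2405} = \frac{56}{33256} - \frac{46962}{2405} = 56 \cdot \frac{1}{33256} - \frac{46962}{2405} = \frac{7}{4157} - \frac{46962}{2405} = - \frac{195204199}{9997585}$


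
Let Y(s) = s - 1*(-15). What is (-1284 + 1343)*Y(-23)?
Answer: -472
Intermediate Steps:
Y(s) = 15 + s (Y(s) = s + 15 = 15 + s)
(-1284 + 1343)*Y(-23) = (-1284 + 1343)*(15 - 23) = 59*(-8) = -472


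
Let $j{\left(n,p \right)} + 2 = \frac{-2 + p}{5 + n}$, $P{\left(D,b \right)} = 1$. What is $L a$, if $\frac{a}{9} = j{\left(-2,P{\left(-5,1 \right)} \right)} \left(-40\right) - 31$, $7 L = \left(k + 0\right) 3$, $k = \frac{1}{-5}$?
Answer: $- \frac{1683}{35} \approx -48.086$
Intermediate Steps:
$k = - \frac{1}{5} \approx -0.2$
$j{\left(n,p \right)} = -2 + \frac{-2 + p}{5 + n}$
$L = - \frac{3}{35}$ ($L = \frac{\left(- \frac{1}{5} + 0\right) 3}{7} = \frac{\left(- \frac{1}{5}\right) 3}{7} = \frac{1}{7} \left(- \frac{3}{5}\right) = - \frac{3}{35} \approx -0.085714$)
$a = 561$ ($a = 9 \left(\frac{-12 + 1 - -4}{5 - 2} \left(-40\right) - 31\right) = 9 \left(\frac{-12 + 1 + 4}{3} \left(-40\right) - 31\right) = 9 \left(\frac{1}{3} \left(-7\right) \left(-40\right) - 31\right) = 9 \left(\left(- \frac{7}{3}\right) \left(-40\right) - 31\right) = 9 \left(\frac{280}{3} - 31\right) = 9 \cdot \frac{187}{3} = 561$)
$L a = \left(- \frac{3}{35}\right) 561 = - \frac{1683}{35}$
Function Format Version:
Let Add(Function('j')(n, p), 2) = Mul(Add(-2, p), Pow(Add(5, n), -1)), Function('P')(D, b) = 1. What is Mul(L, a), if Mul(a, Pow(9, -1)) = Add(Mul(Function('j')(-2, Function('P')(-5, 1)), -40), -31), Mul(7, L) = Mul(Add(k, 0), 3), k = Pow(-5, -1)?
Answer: Rational(-1683, 35) ≈ -48.086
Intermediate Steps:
k = Rational(-1, 5) ≈ -0.20000
Function('j')(n, p) = Add(-2, Mul(Pow(Add(5, n), -1), Add(-2, p))) (Function('j')(n, p) = Add(-2, Mul(Add(-2, p), Pow(Add(5, n), -1))) = Add(-2, Mul(Pow(Add(5, n), -1), Add(-2, p))))
L = Rational(-3, 35) (L = Mul(Rational(1, 7), Mul(Add(Rational(-1, 5), 0), 3)) = Mul(Rational(1, 7), Mul(Rational(-1, 5), 3)) = Mul(Rational(1, 7), Rational(-3, 5)) = Rational(-3, 35) ≈ -0.085714)
a = 561 (a = Mul(9, Add(Mul(Mul(Pow(Add(5, -2), -1), Add(-12, 1, Mul(-2, -2))), -40), -31)) = Mul(9, Add(Mul(Mul(Pow(3, -1), Add(-12, 1, 4)), -40), -31)) = Mul(9, Add(Mul(Mul(Rational(1, 3), -7), -40), -31)) = Mul(9, Add(Mul(Rational(-7, 3), -40), -31)) = Mul(9, Add(Rational(280, 3), -31)) = Mul(9, Rational(187, 3)) = 561)
Mul(L, a) = Mul(Rational(-3, 35), 561) = Rational(-1683, 35)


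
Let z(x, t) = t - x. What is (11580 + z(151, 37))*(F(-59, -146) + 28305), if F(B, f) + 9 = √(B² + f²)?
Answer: 324441936 + 11466*√24797 ≈ 3.2625e+8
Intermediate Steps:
F(B, f) = -9 + √(B² + f²)
(11580 + z(151, 37))*(F(-59, -146) + 28305) = (11580 + (37 - 1*151))*((-9 + √((-59)² + (-146)²)) + 28305) = (11580 + (37 - 151))*((-9 + √(3481 + 21316)) + 28305) = (11580 - 114)*((-9 + √24797) + 28305) = 11466*(28296 + √24797) = 324441936 + 11466*√24797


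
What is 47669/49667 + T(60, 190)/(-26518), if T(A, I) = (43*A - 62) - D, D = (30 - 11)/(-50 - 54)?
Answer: 118457660071/136975228624 ≈ 0.86481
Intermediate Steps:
D = -19/104 (D = 19/(-104) = 19*(-1/104) = -19/104 ≈ -0.18269)
T(A, I) = -6429/104 + 43*A (T(A, I) = (43*A - 62) - 1*(-19/104) = (-62 + 43*A) + 19/104 = -6429/104 + 43*A)
47669/49667 + T(60, 190)/(-26518) = 47669/49667 + (-6429/104 + 43*60)/(-26518) = 47669*(1/49667) + (-6429/104 + 2580)*(-1/26518) = 47669/49667 + (261891/104)*(-1/26518) = 47669/49667 - 261891/2757872 = 118457660071/136975228624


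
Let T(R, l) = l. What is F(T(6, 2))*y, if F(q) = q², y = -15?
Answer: -60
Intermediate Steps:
F(T(6, 2))*y = 2²*(-15) = 4*(-15) = -60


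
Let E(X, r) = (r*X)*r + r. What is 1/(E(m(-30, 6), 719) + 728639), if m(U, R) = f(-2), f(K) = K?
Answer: -1/304564 ≈ -3.2834e-6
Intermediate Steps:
m(U, R) = -2
E(X, r) = r + X*r² (E(X, r) = (X*r)*r + r = X*r² + r = r + X*r²)
1/(E(m(-30, 6), 719) + 728639) = 1/(719*(1 - 2*719) + 728639) = 1/(719*(1 - 1438) + 728639) = 1/(719*(-1437) + 728639) = 1/(-1033203 + 728639) = 1/(-304564) = -1/304564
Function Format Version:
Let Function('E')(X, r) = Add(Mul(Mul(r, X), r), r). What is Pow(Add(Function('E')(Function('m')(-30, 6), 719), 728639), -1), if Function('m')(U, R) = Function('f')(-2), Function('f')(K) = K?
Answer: Rational(-1, 304564) ≈ -3.2834e-6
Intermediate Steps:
Function('m')(U, R) = -2
Function('E')(X, r) = Add(r, Mul(X, Pow(r, 2))) (Function('E')(X, r) = Add(Mul(Mul(X, r), r), r) = Add(Mul(X, Pow(r, 2)), r) = Add(r, Mul(X, Pow(r, 2))))
Pow(Add(Function('E')(Function('m')(-30, 6), 719), 728639), -1) = Pow(Add(Mul(719, Add(1, Mul(-2, 719))), 728639), -1) = Pow(Add(Mul(719, Add(1, -1438)), 728639), -1) = Pow(Add(Mul(719, -1437), 728639), -1) = Pow(Add(-1033203, 728639), -1) = Pow(-304564, -1) = Rational(-1, 304564)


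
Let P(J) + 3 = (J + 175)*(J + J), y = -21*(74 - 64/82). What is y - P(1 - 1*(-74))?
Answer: -1600419/41 ≈ -39035.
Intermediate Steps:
y = -63042/41 (y = -21*(74 - 64*1/82) = -21*(74 - 32/41) = -21*3002/41 = -63042/41 ≈ -1537.6)
P(J) = -3 + 2*J*(175 + J) (P(J) = -3 + (J + 175)*(J + J) = -3 + (175 + J)*(2*J) = -3 + 2*J*(175 + J))
y - P(1 - 1*(-74)) = -63042/41 - (-3 + 2*(1 - 1*(-74))² + 350*(1 - 1*(-74))) = -63042/41 - (-3 + 2*(1 + 74)² + 350*(1 + 74)) = -63042/41 - (-3 + 2*75² + 350*75) = -63042/41 - (-3 + 2*5625 + 26250) = -63042/41 - (-3 + 11250 + 26250) = -63042/41 - 1*37497 = -63042/41 - 37497 = -1600419/41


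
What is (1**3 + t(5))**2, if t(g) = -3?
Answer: 4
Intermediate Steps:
(1**3 + t(5))**2 = (1**3 - 3)**2 = (1 - 3)**2 = (-2)**2 = 4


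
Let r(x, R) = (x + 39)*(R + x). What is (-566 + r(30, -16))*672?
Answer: 268800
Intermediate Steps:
r(x, R) = (39 + x)*(R + x)
(-566 + r(30, -16))*672 = (-566 + (30² + 39*(-16) + 39*30 - 16*30))*672 = (-566 + (900 - 624 + 1170 - 480))*672 = (-566 + 966)*672 = 400*672 = 268800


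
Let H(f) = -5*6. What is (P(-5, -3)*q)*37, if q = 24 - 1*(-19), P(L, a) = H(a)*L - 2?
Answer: 235468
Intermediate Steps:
H(f) = -30
P(L, a) = -2 - 30*L (P(L, a) = -30*L - 2 = -2 - 30*L)
q = 43 (q = 24 + 19 = 43)
(P(-5, -3)*q)*37 = ((-2 - 30*(-5))*43)*37 = ((-2 + 150)*43)*37 = (148*43)*37 = 6364*37 = 235468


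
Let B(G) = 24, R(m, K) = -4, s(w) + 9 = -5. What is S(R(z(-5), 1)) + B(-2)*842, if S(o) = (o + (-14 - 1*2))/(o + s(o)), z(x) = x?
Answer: 181882/9 ≈ 20209.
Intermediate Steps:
s(w) = -14 (s(w) = -9 - 5 = -14)
S(o) = (-16 + o)/(-14 + o) (S(o) = (o + (-14 - 1*2))/(o - 14) = (o + (-14 - 2))/(-14 + o) = (o - 16)/(-14 + o) = (-16 + o)/(-14 + o))
S(R(z(-5), 1)) + B(-2)*842 = (-16 - 4)/(-14 - 4) + 24*842 = -20/(-18) + 20208 = -1/18*(-20) + 20208 = 10/9 + 20208 = 181882/9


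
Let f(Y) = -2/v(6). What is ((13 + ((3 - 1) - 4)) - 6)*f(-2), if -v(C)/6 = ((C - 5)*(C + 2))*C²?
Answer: 5/864 ≈ 0.0057870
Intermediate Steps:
v(C) = -6*C²*(-5 + C)*(2 + C) (v(C) = -6*(C - 5)*(C + 2)*C² = -6*(-5 + C)*(2 + C)*C² = -6*C²*(-5 + C)*(2 + C))
f(Y) = 1/864 (f(Y) = -2*1/(216*(10 - 1*6² + 3*6)) = -2*1/(216*(10 - 1*36 + 18)) = -2*1/(216*(10 - 36 + 18)) = -2/(6*36*(-8)) = -2/(-1728) = -2*(-1/1728) = 1/864)
((13 + ((3 - 1) - 4)) - 6)*f(-2) = ((13 + ((3 - 1) - 4)) - 6)*(1/864) = ((13 + (2 - 4)) - 6)*(1/864) = ((13 - 2) - 6)*(1/864) = (11 - 6)*(1/864) = 5*(1/864) = 5/864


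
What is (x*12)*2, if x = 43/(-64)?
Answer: -129/8 ≈ -16.125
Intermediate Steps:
x = -43/64 (x = 43*(-1/64) = -43/64 ≈ -0.67188)
(x*12)*2 = -43/64*12*2 = -129/16*2 = -129/8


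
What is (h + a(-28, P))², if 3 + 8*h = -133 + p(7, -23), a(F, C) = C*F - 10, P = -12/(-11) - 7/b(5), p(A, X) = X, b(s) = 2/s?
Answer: 1429066809/7744 ≈ 1.8454e+5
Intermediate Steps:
P = -361/22 (P = -12/(-11) - 7/(2/5) = -12*(-1/11) - 7/(2*(⅕)) = 12/11 - 7/⅖ = 12/11 - 7*5/2 = 12/11 - 35/2 = -361/22 ≈ -16.409)
a(F, C) = -10 + C*F
h = -159/8 (h = -3/8 + (-133 - 23)/8 = -3/8 + (⅛)*(-156) = -3/8 - 39/2 = -159/8 ≈ -19.875)
(h + a(-28, P))² = (-159/8 + (-10 - 361/22*(-28)))² = (-159/8 + (-10 + 5054/11))² = (-159/8 + 4944/11)² = (37803/88)² = 1429066809/7744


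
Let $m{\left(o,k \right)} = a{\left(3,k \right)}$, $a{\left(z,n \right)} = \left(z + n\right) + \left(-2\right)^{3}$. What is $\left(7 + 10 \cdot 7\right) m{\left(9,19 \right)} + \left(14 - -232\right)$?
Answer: $1324$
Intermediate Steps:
$a{\left(z,n \right)} = -8 + n + z$ ($a{\left(z,n \right)} = \left(n + z\right) - 8 = -8 + n + z$)
$m{\left(o,k \right)} = -5 + k$ ($m{\left(o,k \right)} = -8 + k + 3 = -5 + k$)
$\left(7 + 10 \cdot 7\right) m{\left(9,19 \right)} + \left(14 - -232\right) = \left(7 + 10 \cdot 7\right) \left(-5 + 19\right) + \left(14 - -232\right) = \left(7 + 70\right) 14 + \left(14 + 232\right) = 77 \cdot 14 + 246 = 1078 + 246 = 1324$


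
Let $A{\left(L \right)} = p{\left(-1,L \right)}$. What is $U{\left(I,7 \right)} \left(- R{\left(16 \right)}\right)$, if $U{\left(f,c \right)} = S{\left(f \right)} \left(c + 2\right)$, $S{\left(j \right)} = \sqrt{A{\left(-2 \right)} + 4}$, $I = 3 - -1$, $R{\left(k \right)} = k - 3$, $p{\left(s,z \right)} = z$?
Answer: $- 117 \sqrt{2} \approx -165.46$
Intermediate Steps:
$R{\left(k \right)} = -3 + k$ ($R{\left(k \right)} = k - 3 = -3 + k$)
$A{\left(L \right)} = L$
$I = 4$ ($I = 3 + 1 = 4$)
$S{\left(j \right)} = \sqrt{2}$ ($S{\left(j \right)} = \sqrt{-2 + 4} = \sqrt{2}$)
$U{\left(f,c \right)} = \sqrt{2} \left(2 + c\right)$ ($U{\left(f,c \right)} = \sqrt{2} \left(c + 2\right) = \sqrt{2} \left(2 + c\right)$)
$U{\left(I,7 \right)} \left(- R{\left(16 \right)}\right) = \sqrt{2} \left(2 + 7\right) \left(- (-3 + 16)\right) = \sqrt{2} \cdot 9 \left(\left(-1\right) 13\right) = 9 \sqrt{2} \left(-13\right) = - 117 \sqrt{2}$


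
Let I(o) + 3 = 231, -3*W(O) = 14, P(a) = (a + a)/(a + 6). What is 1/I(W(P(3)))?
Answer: 1/228 ≈ 0.0043860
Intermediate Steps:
P(a) = 2*a/(6 + a) (P(a) = (2*a)/(6 + a) = 2*a/(6 + a))
W(O) = -14/3 (W(O) = -⅓*14 = -14/3)
I(o) = 228 (I(o) = -3 + 231 = 228)
1/I(W(P(3))) = 1/228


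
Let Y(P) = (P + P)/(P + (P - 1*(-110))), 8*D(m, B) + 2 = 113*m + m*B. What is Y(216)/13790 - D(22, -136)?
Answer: 237305431/3737090 ≈ 63.500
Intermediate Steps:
D(m, B) = -1/4 + 113*m/8 + B*m/8 (D(m, B) = -1/4 + (113*m + m*B)/8 = -1/4 + (113*m + B*m)/8 = -1/4 + (113*m/8 + B*m/8) = -1/4 + 113*m/8 + B*m/8)
Y(P) = 2*P/(110 + 2*P) (Y(P) = (2*P)/(P + (P + 110)) = (2*P)/(P + (110 + P)) = (2*P)/(110 + 2*P) = 2*P/(110 + 2*P))
Y(216)/13790 - D(22, -136) = (216/(55 + 216))/13790 - (-1/4 + (113/8)*22 + (1/8)*(-136)*22) = (216/271)*(1/13790) - (-1/4 + 1243/4 - 374) = (216*(1/271))*(1/13790) - 1*(-127/2) = (216/271)*(1/13790) + 127/2 = 108/1868545 + 127/2 = 237305431/3737090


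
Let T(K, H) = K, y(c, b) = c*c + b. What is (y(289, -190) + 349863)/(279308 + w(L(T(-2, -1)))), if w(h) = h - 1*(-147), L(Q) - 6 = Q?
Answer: 144398/93153 ≈ 1.5501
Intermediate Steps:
y(c, b) = b + c² (y(c, b) = c² + b = b + c²)
L(Q) = 6 + Q
w(h) = 147 + h (w(h) = h + 147 = 147 + h)
(y(289, -190) + 349863)/(279308 + w(L(T(-2, -1)))) = ((-190 + 289²) + 349863)/(279308 + (147 + (6 - 2))) = ((-190 + 83521) + 349863)/(279308 + (147 + 4)) = (83331 + 349863)/(279308 + 151) = 433194/279459 = 433194*(1/279459) = 144398/93153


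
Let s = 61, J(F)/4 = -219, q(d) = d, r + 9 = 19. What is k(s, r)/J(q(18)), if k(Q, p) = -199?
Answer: 199/876 ≈ 0.22717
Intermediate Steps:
r = 10 (r = -9 + 19 = 10)
J(F) = -876 (J(F) = 4*(-219) = -876)
k(s, r)/J(q(18)) = -199/(-876) = -199*(-1/876) = 199/876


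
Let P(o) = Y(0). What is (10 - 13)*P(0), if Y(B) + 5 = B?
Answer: 15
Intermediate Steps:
Y(B) = -5 + B
P(o) = -5 (P(o) = -5 + 0 = -5)
(10 - 13)*P(0) = (10 - 13)*(-5) = -3*(-5) = 15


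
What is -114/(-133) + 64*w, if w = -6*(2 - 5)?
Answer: 8070/7 ≈ 1152.9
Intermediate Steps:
w = 18 (w = -6*(-3) = 18)
-114/(-133) + 64*w = -114/(-133) + 64*18 = -114*(-1/133) + 1152 = 6/7 + 1152 = 8070/7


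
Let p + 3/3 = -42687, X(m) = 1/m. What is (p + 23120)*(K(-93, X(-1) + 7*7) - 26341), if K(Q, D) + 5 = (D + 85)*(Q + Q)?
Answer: 999611712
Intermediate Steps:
p = -42688 (p = -1 - 42687 = -42688)
K(Q, D) = -5 + 2*Q*(85 + D) (K(Q, D) = -5 + (D + 85)*(Q + Q) = -5 + (85 + D)*(2*Q) = -5 + 2*Q*(85 + D))
(p + 23120)*(K(-93, X(-1) + 7*7) - 26341) = (-42688 + 23120)*((-5 + 170*(-93) + 2*(1/(-1) + 7*7)*(-93)) - 26341) = -19568*((-5 - 15810 + 2*(-1 + 49)*(-93)) - 26341) = -19568*((-5 - 15810 + 2*48*(-93)) - 26341) = -19568*((-5 - 15810 - 8928) - 26341) = -19568*(-24743 - 26341) = -19568*(-51084) = 999611712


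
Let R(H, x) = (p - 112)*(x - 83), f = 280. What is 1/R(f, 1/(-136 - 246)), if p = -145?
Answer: 382/8148699 ≈ 4.6879e-5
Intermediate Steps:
R(H, x) = 21331 - 257*x (R(H, x) = (-145 - 112)*(x - 83) = -257*(-83 + x) = 21331 - 257*x)
1/R(f, 1/(-136 - 246)) = 1/(21331 - 257/(-136 - 246)) = 1/(21331 - 257/(-382)) = 1/(21331 - 257*(-1/382)) = 1/(21331 + 257/382) = 1/(8148699/382) = 382/8148699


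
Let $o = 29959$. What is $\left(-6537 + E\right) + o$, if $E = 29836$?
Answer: $53258$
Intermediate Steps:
$\left(-6537 + E\right) + o = \left(-6537 + 29836\right) + 29959 = 23299 + 29959 = 53258$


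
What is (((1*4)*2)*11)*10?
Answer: 880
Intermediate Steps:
(((1*4)*2)*11)*10 = ((4*2)*11)*10 = (8*11)*10 = 88*10 = 880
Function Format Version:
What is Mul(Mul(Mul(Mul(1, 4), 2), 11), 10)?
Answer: 880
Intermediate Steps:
Mul(Mul(Mul(Mul(1, 4), 2), 11), 10) = Mul(Mul(Mul(4, 2), 11), 10) = Mul(Mul(8, 11), 10) = Mul(88, 10) = 880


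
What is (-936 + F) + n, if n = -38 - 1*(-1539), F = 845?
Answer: 1410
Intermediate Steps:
n = 1501 (n = -38 + 1539 = 1501)
(-936 + F) + n = (-936 + 845) + 1501 = -91 + 1501 = 1410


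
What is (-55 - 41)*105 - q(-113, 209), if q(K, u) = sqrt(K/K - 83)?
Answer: -10080 - I*sqrt(82) ≈ -10080.0 - 9.0554*I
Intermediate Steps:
q(K, u) = I*sqrt(82) (q(K, u) = sqrt(1 - 83) = sqrt(-82) = I*sqrt(82))
(-55 - 41)*105 - q(-113, 209) = (-55 - 41)*105 - I*sqrt(82) = -96*105 - I*sqrt(82) = -10080 - I*sqrt(82)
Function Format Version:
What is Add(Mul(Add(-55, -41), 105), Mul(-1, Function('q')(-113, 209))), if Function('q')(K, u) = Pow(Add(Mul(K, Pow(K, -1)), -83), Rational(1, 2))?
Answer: Add(-10080, Mul(-1, I, Pow(82, Rational(1, 2)))) ≈ Add(-10080., Mul(-9.0554, I))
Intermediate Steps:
Function('q')(K, u) = Mul(I, Pow(82, Rational(1, 2))) (Function('q')(K, u) = Pow(Add(1, -83), Rational(1, 2)) = Pow(-82, Rational(1, 2)) = Mul(I, Pow(82, Rational(1, 2))))
Add(Mul(Add(-55, -41), 105), Mul(-1, Function('q')(-113, 209))) = Add(Mul(Add(-55, -41), 105), Mul(-1, Mul(I, Pow(82, Rational(1, 2))))) = Add(Mul(-96, 105), Mul(-1, I, Pow(82, Rational(1, 2)))) = Add(-10080, Mul(-1, I, Pow(82, Rational(1, 2))))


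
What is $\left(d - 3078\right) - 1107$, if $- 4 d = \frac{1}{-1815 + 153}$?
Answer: $- \frac{27821879}{6648} \approx -4185.0$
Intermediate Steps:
$d = \frac{1}{6648}$ ($d = - \frac{1}{4 \left(-1815 + 153\right)} = - \frac{1}{4 \left(-1662\right)} = \left(- \frac{1}{4}\right) \left(- \frac{1}{1662}\right) = \frac{1}{6648} \approx 0.00015042$)
$\left(d - 3078\right) - 1107 = \left(\frac{1}{6648} - 3078\right) - 1107 = - \frac{20462543}{6648} - 1107 = - \frac{27821879}{6648}$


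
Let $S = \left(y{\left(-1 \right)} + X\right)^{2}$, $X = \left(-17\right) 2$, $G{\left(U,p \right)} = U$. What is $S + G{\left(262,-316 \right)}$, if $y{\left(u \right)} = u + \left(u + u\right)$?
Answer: $1631$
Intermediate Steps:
$X = -34$
$y{\left(u \right)} = 3 u$ ($y{\left(u \right)} = u + 2 u = 3 u$)
$S = 1369$ ($S = \left(3 \left(-1\right) - 34\right)^{2} = \left(-3 - 34\right)^{2} = \left(-37\right)^{2} = 1369$)
$S + G{\left(262,-316 \right)} = 1369 + 262 = 1631$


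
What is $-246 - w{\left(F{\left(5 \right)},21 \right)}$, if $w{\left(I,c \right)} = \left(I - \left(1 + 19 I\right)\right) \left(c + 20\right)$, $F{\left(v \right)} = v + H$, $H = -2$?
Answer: $2009$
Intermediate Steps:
$F{\left(v \right)} = -2 + v$ ($F{\left(v \right)} = v - 2 = -2 + v$)
$w{\left(I,c \right)} = \left(-1 - 18 I\right) \left(20 + c\right)$ ($w{\left(I,c \right)} = \left(I - \left(1 + 19 I\right)\right) \left(20 + c\right) = \left(-1 - 18 I\right) \left(20 + c\right)$)
$-246 - w{\left(F{\left(5 \right)},21 \right)} = -246 - \left(-20 - 21 - 360 \left(-2 + 5\right) - 18 \left(-2 + 5\right) 21\right) = -246 - \left(-20 - 21 - 1080 - 54 \cdot 21\right) = -246 - \left(-20 - 21 - 1080 - 1134\right) = -246 - -2255 = -246 + 2255 = 2009$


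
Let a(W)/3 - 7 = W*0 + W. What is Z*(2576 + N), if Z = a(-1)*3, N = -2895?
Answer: -17226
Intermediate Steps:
a(W) = 21 + 3*W (a(W) = 21 + 3*(W*0 + W) = 21 + 3*(0 + W) = 21 + 3*W)
Z = 54 (Z = (21 + 3*(-1))*3 = (21 - 3)*3 = 18*3 = 54)
Z*(2576 + N) = 54*(2576 - 2895) = 54*(-319) = -17226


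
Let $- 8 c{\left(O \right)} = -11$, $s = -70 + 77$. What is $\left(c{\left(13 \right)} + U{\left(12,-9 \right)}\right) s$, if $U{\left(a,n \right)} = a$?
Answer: $\frac{749}{8} \approx 93.625$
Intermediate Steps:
$s = 7$
$c{\left(O \right)} = \frac{11}{8}$ ($c{\left(O \right)} = \left(- \frac{1}{8}\right) \left(-11\right) = \frac{11}{8}$)
$\left(c{\left(13 \right)} + U{\left(12,-9 \right)}\right) s = \left(\frac{11}{8} + 12\right) 7 = \frac{107}{8} \cdot 7 = \frac{749}{8}$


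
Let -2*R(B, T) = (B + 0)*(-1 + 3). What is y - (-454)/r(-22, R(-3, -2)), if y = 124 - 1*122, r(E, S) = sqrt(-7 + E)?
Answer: 2 - 454*I*sqrt(29)/29 ≈ 2.0 - 84.306*I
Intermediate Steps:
R(B, T) = -B (R(B, T) = -(B + 0)*(-1 + 3)/2 = -B*2/2 = -B)
y = 2 (y = 124 - 122 = 2)
y - (-454)/r(-22, R(-3, -2)) = 2 - (-454)/(sqrt(-7 - 22)) = 2 - (-454)/(sqrt(-29)) = 2 - (-454)/(I*sqrt(29)) = 2 - (-454)*(-I*sqrt(29)/29) = 2 - 454*I*sqrt(29)/29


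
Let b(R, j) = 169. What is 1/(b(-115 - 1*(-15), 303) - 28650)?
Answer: -1/28481 ≈ -3.5111e-5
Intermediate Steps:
1/(b(-115 - 1*(-15), 303) - 28650) = 1/(169 - 28650) = 1/(-28481) = -1/28481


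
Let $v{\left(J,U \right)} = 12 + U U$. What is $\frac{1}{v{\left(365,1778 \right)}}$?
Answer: $\frac{1}{3161296} \approx 3.1633 \cdot 10^{-7}$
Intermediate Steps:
$v{\left(J,U \right)} = 12 + U^{2}$
$\frac{1}{v{\left(365,1778 \right)}} = \frac{1}{12 + 1778^{2}} = \frac{1}{12 + 3161284} = \frac{1}{3161296}$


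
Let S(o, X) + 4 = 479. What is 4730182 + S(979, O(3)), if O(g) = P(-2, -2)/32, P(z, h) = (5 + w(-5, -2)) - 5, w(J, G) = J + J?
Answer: 4730657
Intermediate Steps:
w(J, G) = 2*J
P(z, h) = -10 (P(z, h) = (5 + 2*(-5)) - 5 = (5 - 10) - 5 = -5 - 5 = -10)
O(g) = -5/16 (O(g) = -10/32 = -10*1/32 = -5/16)
S(o, X) = 475 (S(o, X) = -4 + 479 = 475)
4730182 + S(979, O(3)) = 4730182 + 475 = 4730657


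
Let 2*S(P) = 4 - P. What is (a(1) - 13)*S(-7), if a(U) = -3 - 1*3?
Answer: -209/2 ≈ -104.50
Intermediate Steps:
a(U) = -6 (a(U) = -3 - 3 = -6)
S(P) = 2 - P/2 (S(P) = (4 - P)/2 = 2 - P/2)
(a(1) - 13)*S(-7) = (-6 - 13)*(2 - ½*(-7)) = -19*(2 + 7/2) = -19*11/2 = -209/2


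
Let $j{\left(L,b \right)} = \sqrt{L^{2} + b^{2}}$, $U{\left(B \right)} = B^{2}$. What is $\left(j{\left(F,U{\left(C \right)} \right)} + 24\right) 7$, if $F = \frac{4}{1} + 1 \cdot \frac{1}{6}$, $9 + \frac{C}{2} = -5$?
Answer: $168 + \frac{7 \sqrt{22128241}}{6} \approx 5656.1$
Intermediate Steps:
$C = -28$ ($C = -18 + 2 \left(-5\right) = -18 - 10 = -28$)
$F = \frac{25}{6}$ ($F = 4 \cdot 1 + 1 \cdot \frac{1}{6} = 4 + \frac{1}{6} = \frac{25}{6} \approx 4.1667$)
$\left(j{\left(F,U{\left(C \right)} \right)} + 24\right) 7 = \left(\sqrt{\left(\frac{25}{6}\right)^{2} + \left(\left(-28\right)^{2}\right)^{2}} + 24\right) 7 = \left(\sqrt{\frac{625}{36} + 784^{2}} + 24\right) 7 = \left(\sqrt{\frac{625}{36} + 614656} + 24\right) 7 = \left(\sqrt{\frac{22128241}{36}} + 24\right) 7 = \left(\frac{\sqrt{22128241}}{6} + 24\right) 7 = \left(24 + \frac{\sqrt{22128241}}{6}\right) 7 = 168 + \frac{7 \sqrt{22128241}}{6}$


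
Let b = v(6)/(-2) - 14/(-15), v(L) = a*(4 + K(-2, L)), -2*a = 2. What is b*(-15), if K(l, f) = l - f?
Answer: 16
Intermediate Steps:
a = -1 (a = -½*2 = -1)
v(L) = -2 + L (v(L) = -(4 + (-2 - L)) = -(2 - L) = -2 + L)
b = -16/15 (b = (-2 + 6)/(-2) - 14/(-15) = 4*(-½) - 14*(-1/15) = -2 + 14/15 = -16/15 ≈ -1.0667)
b*(-15) = -16/15*(-15) = 16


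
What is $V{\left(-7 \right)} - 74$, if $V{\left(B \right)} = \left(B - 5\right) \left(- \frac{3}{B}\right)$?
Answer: $- \frac{554}{7} \approx -79.143$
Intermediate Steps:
$V{\left(B \right)} = - \frac{3 \left(-5 + B\right)}{B}$ ($V{\left(B \right)} = \left(-5 + B\right) \left(- \frac{3}{B}\right) = - \frac{3 \left(-5 + B\right)}{B}$)
$V{\left(-7 \right)} - 74 = \left(-3 + \frac{15}{-7}\right) - 74 = \left(-3 + 15 \left(- \frac{1}{7}\right)\right) - 74 = \left(-3 - \frac{15}{7}\right) - 74 = - \frac{36}{7} - 74 = - \frac{554}{7}$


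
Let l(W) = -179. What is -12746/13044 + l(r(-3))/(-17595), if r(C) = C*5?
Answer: -36988499/38251530 ≈ -0.96698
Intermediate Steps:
r(C) = 5*C
-12746/13044 + l(r(-3))/(-17595) = -12746/13044 - 179/(-17595) = -12746*1/13044 - 179*(-1/17595) = -6373/6522 + 179/17595 = -36988499/38251530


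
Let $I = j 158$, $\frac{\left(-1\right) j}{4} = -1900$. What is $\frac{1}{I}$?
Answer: $\frac{1}{1200800} \approx 8.3278 \cdot 10^{-7}$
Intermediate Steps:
$j = 7600$ ($j = \left(-4\right) \left(-1900\right) = 7600$)
$I = 1200800$ ($I = 7600 \cdot 158 = 1200800$)
$\frac{1}{I} = \frac{1}{1200800}$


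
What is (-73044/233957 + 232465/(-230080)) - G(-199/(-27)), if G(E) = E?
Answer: -2526828295723/290675663424 ≈ -8.6929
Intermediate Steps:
(-73044/233957 + 232465/(-230080)) - G(-199/(-27)) = (-73044/233957 + 232465/(-230080)) - (-199)/(-27) = (-73044*1/233957 + 232465*(-1/230080)) - (-199)*(-1)/27 = (-73044/233957 - 46493/46016) - 1*199/27 = -14238555505/10765765312 - 199/27 = -2526828295723/290675663424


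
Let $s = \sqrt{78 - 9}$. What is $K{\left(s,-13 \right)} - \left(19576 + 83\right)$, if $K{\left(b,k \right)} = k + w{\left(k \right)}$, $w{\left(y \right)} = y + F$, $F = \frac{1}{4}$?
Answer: $- \frac{78739}{4} \approx -19685.0$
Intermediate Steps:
$F = \frac{1}{4} \approx 0.25$
$s = \sqrt{69} \approx 8.3066$
$w{\left(y \right)} = \frac{1}{4} + y$ ($w{\left(y \right)} = y + \frac{1}{4} = \frac{1}{4} + y$)
$K{\left(b,k \right)} = \frac{1}{4} + 2 k$ ($K{\left(b,k \right)} = k + \left(\frac{1}{4} + k\right) = \frac{1}{4} + 2 k$)
$K{\left(s,-13 \right)} - \left(19576 + 83\right) = \left(\frac{1}{4} + 2 \left(-13\right)\right) - \left(19576 + 83\right) = \left(\frac{1}{4} - 26\right) - 19659 = - \frac{103}{4} - 19659 = - \frac{78739}{4}$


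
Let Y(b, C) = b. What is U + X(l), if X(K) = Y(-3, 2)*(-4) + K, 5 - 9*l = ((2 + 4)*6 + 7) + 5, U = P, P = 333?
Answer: 3062/9 ≈ 340.22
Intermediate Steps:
U = 333
l = -43/9 (l = 5/9 - (((2 + 4)*6 + 7) + 5)/9 = 5/9 - ((6*6 + 7) + 5)/9 = 5/9 - ((36 + 7) + 5)/9 = 5/9 - (43 + 5)/9 = 5/9 - ⅑*48 = 5/9 - 16/3 = -43/9 ≈ -4.7778)
X(K) = 12 + K (X(K) = -3*(-4) + K = 12 + K)
U + X(l) = 333 + (12 - 43/9) = 333 + 65/9 = 3062/9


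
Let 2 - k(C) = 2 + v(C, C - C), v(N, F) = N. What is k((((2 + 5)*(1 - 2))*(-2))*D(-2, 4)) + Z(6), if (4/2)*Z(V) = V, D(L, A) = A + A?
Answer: -109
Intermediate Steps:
D(L, A) = 2*A
Z(V) = V/2
k(C) = -C (k(C) = 2 - (2 + C) = 2 + (-2 - C) = -C)
k((((2 + 5)*(1 - 2))*(-2))*D(-2, 4)) + Z(6) = -((2 + 5)*(1 - 2))*(-2)*2*4 + (½)*6 = -(7*(-1))*(-2)*8 + 3 = -(-7*(-2))*8 + 3 = -14*8 + 3 = -1*112 + 3 = -112 + 3 = -109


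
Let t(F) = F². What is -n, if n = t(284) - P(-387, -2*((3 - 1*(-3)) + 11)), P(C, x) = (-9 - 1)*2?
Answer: -80676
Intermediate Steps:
P(C, x) = -20 (P(C, x) = -10*2 = -20)
n = 80676 (n = 284² - 1*(-20) = 80656 + 20 = 80676)
-n = -1*80676 = -80676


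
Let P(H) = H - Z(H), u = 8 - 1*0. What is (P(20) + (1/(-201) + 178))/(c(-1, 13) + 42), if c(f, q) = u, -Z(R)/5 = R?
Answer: 59897/10050 ≈ 5.9599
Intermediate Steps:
Z(R) = -5*R
u = 8 (u = 8 + 0 = 8)
c(f, q) = 8
P(H) = 6*H (P(H) = H - (-5)*H = H + 5*H = 6*H)
(P(20) + (1/(-201) + 178))/(c(-1, 13) + 42) = (6*20 + (1/(-201) + 178))/(8 + 42) = (120 + (1*(-1/201) + 178))/50 = (120 + (-1/201 + 178))*(1/50) = (120 + 35777/201)*(1/50) = (59897/201)*(1/50) = 59897/10050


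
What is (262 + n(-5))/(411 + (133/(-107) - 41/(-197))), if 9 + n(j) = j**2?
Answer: 5859962/8641655 ≈ 0.67811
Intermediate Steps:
n(j) = -9 + j**2
(262 + n(-5))/(411 + (133/(-107) - 41/(-197))) = (262 + (-9 + (-5)**2))/(411 + (133/(-107) - 41/(-197))) = (262 + (-9 + 25))/(411 + (133*(-1/107) - 41*(-1/197))) = (262 + 16)/(411 + (-133/107 + 41/197)) = 278/(411 - 21814/21079) = 278/(8641655/21079) = 278*(21079/8641655) = 5859962/8641655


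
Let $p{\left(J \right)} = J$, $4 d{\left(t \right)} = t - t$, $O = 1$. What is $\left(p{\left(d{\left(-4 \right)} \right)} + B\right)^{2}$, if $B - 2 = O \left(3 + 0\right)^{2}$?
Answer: $121$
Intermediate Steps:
$d{\left(t \right)} = 0$ ($d{\left(t \right)} = \frac{t - t}{4} = \frac{1}{4} \cdot 0 = 0$)
$B = 11$ ($B = 2 + 1 \left(3 + 0\right)^{2} = 2 + 1 \cdot 3^{2} = 2 + 1 \cdot 9 = 2 + 9 = 11$)
$\left(p{\left(d{\left(-4 \right)} \right)} + B\right)^{2} = \left(0 + 11\right)^{2} = 11^{2} = 121$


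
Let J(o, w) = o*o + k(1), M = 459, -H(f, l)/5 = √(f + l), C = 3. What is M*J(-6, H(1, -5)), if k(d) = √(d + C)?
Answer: 17442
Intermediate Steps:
H(f, l) = -5*√(f + l)
k(d) = √(3 + d) (k(d) = √(d + 3) = √(3 + d))
J(o, w) = 2 + o² (J(o, w) = o*o + √(3 + 1) = o² + √4 = o² + 2 = 2 + o²)
M*J(-6, H(1, -5)) = 459*(2 + (-6)²) = 459*(2 + 36) = 459*38 = 17442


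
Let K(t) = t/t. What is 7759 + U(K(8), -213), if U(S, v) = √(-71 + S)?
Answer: 7759 + I*√70 ≈ 7759.0 + 8.3666*I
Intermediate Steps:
K(t) = 1
7759 + U(K(8), -213) = 7759 + √(-71 + 1) = 7759 + √(-70) = 7759 + I*√70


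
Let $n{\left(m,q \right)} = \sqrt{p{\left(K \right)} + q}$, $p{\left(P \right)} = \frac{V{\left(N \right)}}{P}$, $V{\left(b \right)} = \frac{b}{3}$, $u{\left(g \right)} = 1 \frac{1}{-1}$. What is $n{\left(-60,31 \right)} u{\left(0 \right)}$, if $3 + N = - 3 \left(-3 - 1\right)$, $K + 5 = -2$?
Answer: $- \frac{\sqrt{1498}}{7} \approx -5.5291$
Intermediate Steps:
$u{\left(g \right)} = -1$ ($u{\left(g \right)} = 1 \left(-1\right) = -1$)
$K = -7$ ($K = -5 - 2 = -7$)
$N = 9$ ($N = -3 - 3 \left(-3 - 1\right) = -3 - -12 = -3 + 12 = 9$)
$V{\left(b \right)} = \frac{b}{3}$ ($V{\left(b \right)} = b \frac{1}{3} = \frac{b}{3}$)
$p{\left(P \right)} = \frac{3}{P}$ ($p{\left(P \right)} = \frac{\frac{1}{3} \cdot 9}{P} = \frac{3}{P}$)
$n{\left(m,q \right)} = \sqrt{- \frac{3}{7} + q}$ ($n{\left(m,q \right)} = \sqrt{\frac{3}{-7} + q} = \sqrt{3 \left(- \frac{1}{7}\right) + q} = \sqrt{- \frac{3}{7} + q}$)
$n{\left(-60,31 \right)} u{\left(0 \right)} = \frac{\sqrt{-21 + 49 \cdot 31}}{7} \left(-1\right) = \frac{\sqrt{-21 + 1519}}{7} \left(-1\right) = \frac{\sqrt{1498}}{7} \left(-1\right) = - \frac{\sqrt{1498}}{7}$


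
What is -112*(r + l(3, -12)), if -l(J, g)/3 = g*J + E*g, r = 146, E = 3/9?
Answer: -29792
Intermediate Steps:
E = ⅓ (E = 3*(⅑) = ⅓ ≈ 0.33333)
l(J, g) = -g - 3*J*g (l(J, g) = -3*(g*J + g/3) = -3*(J*g + g/3) = -3*(g/3 + J*g) = -g - 3*J*g)
-112*(r + l(3, -12)) = -112*(146 - 1*(-12)*(1 + 3*3)) = -112*(146 - 1*(-12)*(1 + 9)) = -112*(146 - 1*(-12)*10) = -112*(146 + 120) = -112*266 = -29792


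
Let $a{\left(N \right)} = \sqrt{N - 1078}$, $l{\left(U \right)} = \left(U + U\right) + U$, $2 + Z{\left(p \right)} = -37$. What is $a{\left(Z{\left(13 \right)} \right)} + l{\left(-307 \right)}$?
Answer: $-921 + i \sqrt{1117} \approx -921.0 + 33.422 i$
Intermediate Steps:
$Z{\left(p \right)} = -39$ ($Z{\left(p \right)} = -2 - 37 = -39$)
$l{\left(U \right)} = 3 U$ ($l{\left(U \right)} = 2 U + U = 3 U$)
$a{\left(N \right)} = \sqrt{-1078 + N}$
$a{\left(Z{\left(13 \right)} \right)} + l{\left(-307 \right)} = \sqrt{-1078 - 39} + 3 \left(-307\right) = \sqrt{-1117} - 921 = i \sqrt{1117} - 921 = -921 + i \sqrt{1117}$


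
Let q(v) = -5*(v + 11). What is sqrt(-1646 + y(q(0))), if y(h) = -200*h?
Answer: sqrt(9354) ≈ 96.716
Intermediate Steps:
q(v) = -55 - 5*v (q(v) = -5*(11 + v) = -55 - 5*v)
sqrt(-1646 + y(q(0))) = sqrt(-1646 - 200*(-55 - 5*0)) = sqrt(-1646 - 200*(-55 + 0)) = sqrt(-1646 - 200*(-55)) = sqrt(-1646 + 11000) = sqrt(9354)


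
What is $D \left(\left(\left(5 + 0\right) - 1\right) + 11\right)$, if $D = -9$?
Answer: $-135$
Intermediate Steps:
$D \left(\left(\left(5 + 0\right) - 1\right) + 11\right) = - 9 \left(\left(\left(5 + 0\right) - 1\right) + 11\right) = - 9 \left(\left(5 - 1\right) + 11\right) = - 9 \left(4 + 11\right) = \left(-9\right) 15 = -135$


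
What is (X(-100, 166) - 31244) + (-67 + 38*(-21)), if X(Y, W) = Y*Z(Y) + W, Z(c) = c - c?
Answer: -31943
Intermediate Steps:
Z(c) = 0
X(Y, W) = W (X(Y, W) = Y*0 + W = 0 + W = W)
(X(-100, 166) - 31244) + (-67 + 38*(-21)) = (166 - 31244) + (-67 + 38*(-21)) = -31078 + (-67 - 798) = -31078 - 865 = -31943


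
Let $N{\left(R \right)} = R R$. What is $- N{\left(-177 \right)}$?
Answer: $-31329$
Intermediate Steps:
$N{\left(R \right)} = R^{2}$
$- N{\left(-177 \right)} = - \left(-177\right)^{2} = \left(-1\right) 31329 = -31329$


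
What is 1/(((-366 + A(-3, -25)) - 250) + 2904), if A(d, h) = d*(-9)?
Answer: 1/2315 ≈ 0.00043197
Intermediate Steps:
A(d, h) = -9*d
1/(((-366 + A(-3, -25)) - 250) + 2904) = 1/(((-366 - 9*(-3)) - 250) + 2904) = 1/(((-366 + 27) - 250) + 2904) = 1/((-339 - 250) + 2904) = 1/(-589 + 2904) = 1/2315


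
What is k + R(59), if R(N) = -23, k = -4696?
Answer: -4719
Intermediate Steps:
k + R(59) = -4696 - 23 = -4719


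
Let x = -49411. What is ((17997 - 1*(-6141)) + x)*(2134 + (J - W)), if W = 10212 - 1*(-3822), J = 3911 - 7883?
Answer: 401133056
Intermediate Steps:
J = -3972
W = 14034 (W = 10212 + 3822 = 14034)
((17997 - 1*(-6141)) + x)*(2134 + (J - W)) = ((17997 - 1*(-6141)) - 49411)*(2134 + (-3972 - 1*14034)) = ((17997 + 6141) - 49411)*(2134 + (-3972 - 14034)) = (24138 - 49411)*(2134 - 18006) = -25273*(-15872) = 401133056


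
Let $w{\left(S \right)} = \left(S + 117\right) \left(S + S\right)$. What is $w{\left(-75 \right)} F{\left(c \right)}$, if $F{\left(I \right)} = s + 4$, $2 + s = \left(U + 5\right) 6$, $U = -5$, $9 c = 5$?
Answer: $-12600$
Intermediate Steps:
$c = \frac{5}{9}$ ($c = \frac{1}{9} \cdot 5 = \frac{5}{9} \approx 0.55556$)
$s = -2$ ($s = -2 + \left(-5 + 5\right) 6 = -2 + 0 \cdot 6 = -2 + 0 = -2$)
$w{\left(S \right)} = 2 S \left(117 + S\right)$ ($w{\left(S \right)} = \left(117 + S\right) 2 S = 2 S \left(117 + S\right)$)
$F{\left(I \right)} = 2$ ($F{\left(I \right)} = -2 + 4 = 2$)
$w{\left(-75 \right)} F{\left(c \right)} = 2 \left(-75\right) \left(117 - 75\right) 2 = 2 \left(-75\right) 42 \cdot 2 = \left(-6300\right) 2 = -12600$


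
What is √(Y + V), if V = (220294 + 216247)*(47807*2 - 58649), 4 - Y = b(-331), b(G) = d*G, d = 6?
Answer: √16136740055 ≈ 1.2703e+5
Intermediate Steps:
b(G) = 6*G
Y = 1990 (Y = 4 - 6*(-331) = 4 - 1*(-1986) = 4 + 1986 = 1990)
V = 16136738065 (V = 436541*(95614 - 58649) = 436541*36965 = 16136738065)
√(Y + V) = √(1990 + 16136738065) = √16136740055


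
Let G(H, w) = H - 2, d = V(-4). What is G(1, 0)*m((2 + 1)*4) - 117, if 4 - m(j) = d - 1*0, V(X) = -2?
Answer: -123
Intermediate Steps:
d = -2
m(j) = 6 (m(j) = 4 - (-2 - 1*0) = 4 - (-2 + 0) = 4 - 1*(-2) = 4 + 2 = 6)
G(H, w) = -2 + H
G(1, 0)*m((2 + 1)*4) - 117 = (-2 + 1)*6 - 117 = -1*6 - 117 = -6 - 117 = -123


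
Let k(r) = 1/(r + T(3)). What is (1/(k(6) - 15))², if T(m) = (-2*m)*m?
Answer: 144/32761 ≈ 0.0043955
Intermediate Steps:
T(m) = -2*m²
k(r) = 1/(-18 + r) (k(r) = 1/(r - 2*3²) = 1/(r - 2*9) = 1/(r - 18) = 1/(-18 + r))
(1/(k(6) - 15))² = (1/(1/(-18 + 6) - 15))² = (1/(1/(-12) - 15))² = (1/(-1/12 - 15))² = (1/(-181/12))² = (-12/181)² = 144/32761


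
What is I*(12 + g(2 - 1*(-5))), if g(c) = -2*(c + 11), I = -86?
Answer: 2064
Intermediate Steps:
g(c) = -22 - 2*c (g(c) = -2*(11 + c) = -22 - 2*c)
I*(12 + g(2 - 1*(-5))) = -86*(12 + (-22 - 2*(2 - 1*(-5)))) = -86*(12 + (-22 - 2*(2 + 5))) = -86*(12 + (-22 - 2*7)) = -86*(12 + (-22 - 14)) = -86*(12 - 36) = -86*(-24) = 2064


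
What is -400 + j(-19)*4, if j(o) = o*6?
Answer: -856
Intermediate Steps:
j(o) = 6*o
-400 + j(-19)*4 = -400 + (6*(-19))*4 = -400 - 114*4 = -400 - 456 = -856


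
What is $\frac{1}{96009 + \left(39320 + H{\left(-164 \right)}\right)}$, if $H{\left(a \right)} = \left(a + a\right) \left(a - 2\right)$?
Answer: $\frac{1}{189777} \approx 5.2693 \cdot 10^{-6}$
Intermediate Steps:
$H{\left(a \right)} = 2 a \left(-2 + a\right)$
$\frac{1}{96009 + \left(39320 + H{\left(-164 \right)}\right)} = \frac{1}{96009 + \left(39320 + 2 \left(-164\right) \left(-2 - 164\right)\right)} = \frac{1}{96009 + \left(39320 + 2 \left(-164\right) \left(-166\right)\right)} = \frac{1}{96009 + \left(39320 + 54448\right)} = \frac{1}{96009 + 93768} = \frac{1}{189777}$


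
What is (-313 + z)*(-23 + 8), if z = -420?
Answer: 10995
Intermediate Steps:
(-313 + z)*(-23 + 8) = (-313 - 420)*(-23 + 8) = -733*(-15) = 10995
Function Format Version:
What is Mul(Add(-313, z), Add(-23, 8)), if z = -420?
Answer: 10995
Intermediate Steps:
Mul(Add(-313, z), Add(-23, 8)) = Mul(Add(-313, -420), Add(-23, 8)) = Mul(-733, -15) = 10995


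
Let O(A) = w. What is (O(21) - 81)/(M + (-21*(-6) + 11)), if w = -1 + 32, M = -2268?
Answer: 50/2131 ≈ 0.023463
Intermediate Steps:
w = 31
O(A) = 31
(O(21) - 81)/(M + (-21*(-6) + 11)) = (31 - 81)/(-2268 + (-21*(-6) + 11)) = -50/(-2268 + (126 + 11)) = -50/(-2268 + 137) = -50/(-2131) = -50*(-1/2131) = 50/2131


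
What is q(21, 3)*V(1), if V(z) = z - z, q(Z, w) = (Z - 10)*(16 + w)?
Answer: 0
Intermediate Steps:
q(Z, w) = (-10 + Z)*(16 + w)
V(z) = 0
q(21, 3)*V(1) = (-160 - 10*3 + 16*21 + 21*3)*0 = (-160 - 30 + 336 + 63)*0 = 209*0 = 0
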